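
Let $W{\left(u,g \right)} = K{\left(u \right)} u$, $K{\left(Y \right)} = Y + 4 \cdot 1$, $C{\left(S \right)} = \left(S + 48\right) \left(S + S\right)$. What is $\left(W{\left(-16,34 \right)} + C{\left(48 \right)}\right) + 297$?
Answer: $9705$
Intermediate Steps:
$C{\left(S \right)} = 2 S \left(48 + S\right)$ ($C{\left(S \right)} = \left(48 + S\right) 2 S = 2 S \left(48 + S\right)$)
$K{\left(Y \right)} = 4 + Y$ ($K{\left(Y \right)} = Y + 4 = 4 + Y$)
$W{\left(u,g \right)} = u \left(4 + u\right)$ ($W{\left(u,g \right)} = \left(4 + u\right) u = u \left(4 + u\right)$)
$\left(W{\left(-16,34 \right)} + C{\left(48 \right)}\right) + 297 = \left(- 16 \left(4 - 16\right) + 2 \cdot 48 \left(48 + 48\right)\right) + 297 = \left(\left(-16\right) \left(-12\right) + 2 \cdot 48 \cdot 96\right) + 297 = \left(192 + 9216\right) + 297 = 9408 + 297 = 9705$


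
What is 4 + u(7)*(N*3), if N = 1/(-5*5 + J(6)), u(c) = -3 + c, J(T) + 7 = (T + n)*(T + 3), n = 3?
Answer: 208/49 ≈ 4.2449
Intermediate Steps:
J(T) = -7 + (3 + T)**2 (J(T) = -7 + (T + 3)*(T + 3) = -7 + (3 + T)*(3 + T) = -7 + (3 + T)**2)
N = 1/49 (N = 1/(-5*5 + (2 + 6**2 + 6*6)) = 1/(-25 + (2 + 36 + 36)) = 1/(-25 + 74) = 1/49 ≈ 0.020408)
4 + u(7)*(N*3) = 4 + (-3 + 7)*((1/49)*3) = 4 + 4*(3/49) = 4 + 12/49 = 208/49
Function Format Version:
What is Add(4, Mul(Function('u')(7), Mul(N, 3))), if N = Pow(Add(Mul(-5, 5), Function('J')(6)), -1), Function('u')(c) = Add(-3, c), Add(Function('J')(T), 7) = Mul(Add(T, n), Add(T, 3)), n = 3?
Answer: Rational(208, 49) ≈ 4.2449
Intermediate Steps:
Function('J')(T) = Add(-7, Pow(Add(3, T), 2)) (Function('J')(T) = Add(-7, Mul(Add(T, 3), Add(T, 3))) = Add(-7, Mul(Add(3, T), Add(3, T))) = Add(-7, Pow(Add(3, T), 2)))
N = Rational(1, 49) (N = Pow(Add(Mul(-5, 5), Add(2, Pow(6, 2), Mul(6, 6))), -1) = Pow(Add(-25, Add(2, 36, 36)), -1) = Pow(Add(-25, 74), -1) = Pow(49, -1) = Rational(1, 49) ≈ 0.020408)
Add(4, Mul(Function('u')(7), Mul(N, 3))) = Add(4, Mul(Add(-3, 7), Mul(Rational(1, 49), 3))) = Add(4, Mul(4, Rational(3, 49))) = Add(4, Rational(12, 49)) = Rational(208, 49)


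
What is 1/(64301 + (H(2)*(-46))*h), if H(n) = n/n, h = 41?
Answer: 1/62415 ≈ 1.6022e-5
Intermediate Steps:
H(n) = 1
1/(64301 + (H(2)*(-46))*h) = 1/(64301 + (1*(-46))*41) = 1/(64301 - 46*41) = 1/(64301 - 1886) = 1/62415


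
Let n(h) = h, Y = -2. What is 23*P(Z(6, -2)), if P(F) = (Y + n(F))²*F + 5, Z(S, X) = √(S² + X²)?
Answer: -3565 + 2024*√10 ≈ 2835.4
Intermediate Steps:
P(F) = 5 + F*(-2 + F)² (P(F) = (-2 + F)²*F + 5 = F*(-2 + F)² + 5 = 5 + F*(-2 + F)²)
23*P(Z(6, -2)) = 23*(5 + √(6² + (-2)²)*(-2 + √(6² + (-2)²))²) = 23*(5 + √(36 + 4)*(-2 + √(36 + 4))²) = 23*(5 + √40*(-2 + √40)²) = 23*(5 + (2*√10)*(-2 + 2*√10)²) = 23*(5 + 2*√10*(-2 + 2*√10)²) = 115 + 46*√10*(-2 + 2*√10)²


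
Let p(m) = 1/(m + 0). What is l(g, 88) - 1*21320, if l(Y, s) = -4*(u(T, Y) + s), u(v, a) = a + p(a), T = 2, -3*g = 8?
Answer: -129959/6 ≈ -21660.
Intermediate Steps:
g = -8/3 (g = -⅓*8 = -8/3 ≈ -2.6667)
p(m) = 1/m
u(v, a) = a + 1/a
l(Y, s) = -4*Y - 4*s - 4/Y (l(Y, s) = -4*((Y + 1/Y) + s) = -4*(Y + s + 1/Y) = -4*Y - 4*s - 4/Y)
l(g, 88) - 1*21320 = (-4*(-8/3) - 4*88 - 4/(-8/3)) - 1*21320 = (32/3 - 352 - 4*(-3/8)) - 21320 = (32/3 - 352 + 3/2) - 21320 = -2039/6 - 21320 = -129959/6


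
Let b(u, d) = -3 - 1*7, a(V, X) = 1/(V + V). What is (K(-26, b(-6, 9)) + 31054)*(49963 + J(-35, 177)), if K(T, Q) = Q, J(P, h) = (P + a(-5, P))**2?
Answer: 39732447261/25 ≈ 1.5893e+9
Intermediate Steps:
a(V, X) = 1/(2*V)
b(u, d) = -10 (b(u, d) = -3 - 7 = -10)
J(P, h) = (-1/10 + P)**2 (J(P, h) = (P + (1/2)/(-5))**2 = (P + (1/2)*(-1/5))**2 = (P - 1/10)**2 = (-1/10 + P)**2)
(K(-26, b(-6, 9)) + 31054)*(49963 + J(-35, 177)) = (-10 + 31054)*(49963 + (-1 + 10*(-35))**2/100) = 31044*(49963 + (-1 - 350)**2/100) = 31044*(49963 + (1/100)*(-351)**2) = 31044*(49963 + (1/100)*123201) = 31044*(49963 + 123201/100) = 31044*(5119501/100) = 39732447261/25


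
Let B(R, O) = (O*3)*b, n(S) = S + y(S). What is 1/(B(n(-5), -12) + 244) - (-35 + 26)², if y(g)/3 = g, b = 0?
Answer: -19763/244 ≈ -80.996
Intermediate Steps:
y(g) = 3*g
n(S) = 4*S (n(S) = S + 3*S = 4*S)
B(R, O) = 0 (B(R, O) = (O*3)*0 = (3*O)*0 = 0)
1/(B(n(-5), -12) + 244) - (-35 + 26)² = 1/(0 + 244) - (-35 + 26)² = 1/244 - 1*(-9)² = 1/244 - 1*81 = 1/244 - 81 = -19763/244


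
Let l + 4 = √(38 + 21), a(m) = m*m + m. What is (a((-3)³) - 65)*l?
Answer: -2548 + 637*√59 ≈ 2344.9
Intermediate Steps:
a(m) = m + m² (a(m) = m² + m = m + m²)
l = -4 + √59 (l = -4 + √(38 + 21) = -4 + √59 ≈ 3.6811)
(a((-3)³) - 65)*l = ((-3)³*(1 + (-3)³) - 65)*(-4 + √59) = (-27*(1 - 27) - 65)*(-4 + √59) = (-27*(-26) - 65)*(-4 + √59) = (702 - 65)*(-4 + √59) = 637*(-4 + √59) = -2548 + 637*√59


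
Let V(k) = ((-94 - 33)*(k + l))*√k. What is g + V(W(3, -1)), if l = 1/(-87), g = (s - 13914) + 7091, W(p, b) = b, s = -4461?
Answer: -11284 + 11176*I/87 ≈ -11284.0 + 128.46*I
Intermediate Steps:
g = -11284 (g = (-4461 - 13914) + 7091 = -18375 + 7091 = -11284)
l = -1/87 ≈ -0.011494
V(k) = √k*(127/87 - 127*k) (V(k) = ((-94 - 33)*(k - 1/87))*√k = (-127*(-1/87 + k))*√k = (127/87 - 127*k)*√k = √k*(127/87 - 127*k))
g + V(W(3, -1)) = -11284 + √(-1)*(127/87 - 127*(-1)) = -11284 + I*(127/87 + 127) = -11284 + I*(11176/87) = -11284 + 11176*I/87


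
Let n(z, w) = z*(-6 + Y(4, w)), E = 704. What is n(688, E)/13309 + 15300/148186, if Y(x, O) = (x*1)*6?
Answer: 1019381562/986103737 ≈ 1.0337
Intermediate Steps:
Y(x, O) = 6*x (Y(x, O) = x*6 = 6*x)
n(z, w) = 18*z (n(z, w) = z*(-6 + 6*4) = z*(-6 + 24) = z*18 = 18*z)
n(688, E)/13309 + 15300/148186 = (18*688)/13309 + 15300/148186 = 12384*(1/13309) + 15300*(1/148186) = 12384/13309 + 7650/74093 = 1019381562/986103737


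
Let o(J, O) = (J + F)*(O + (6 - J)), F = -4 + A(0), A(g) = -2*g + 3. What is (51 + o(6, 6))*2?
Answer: 162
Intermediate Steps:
A(g) = 3 - 2*g
F = -1 (F = -4 + (3 - 2*0) = -4 + (3 + 0) = -4 + 3 = -1)
o(J, O) = (-1 + J)*(6 + O - J) (o(J, O) = (J - 1)*(O + (6 - J)) = (-1 + J)*(6 + O - J))
(51 + o(6, 6))*2 = (51 + (-6 - 1*6 - 1*6² + 7*6 + 6*6))*2 = (51 + (-6 - 6 - 1*36 + 42 + 36))*2 = (51 + (-6 - 6 - 36 + 42 + 36))*2 = (51 + 30)*2 = 81*2 = 162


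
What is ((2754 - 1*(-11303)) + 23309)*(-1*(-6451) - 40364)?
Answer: -1267193158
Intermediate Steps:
((2754 - 1*(-11303)) + 23309)*(-1*(-6451) - 40364) = ((2754 + 11303) + 23309)*(6451 - 40364) = (14057 + 23309)*(-33913) = 37366*(-33913) = -1267193158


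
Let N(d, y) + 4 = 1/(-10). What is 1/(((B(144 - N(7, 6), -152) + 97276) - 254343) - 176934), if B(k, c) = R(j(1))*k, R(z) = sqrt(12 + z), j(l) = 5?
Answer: -33400100/11155629512963 - 14810*sqrt(17)/11155629512963 ≈ -2.9995e-6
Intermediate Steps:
N(d, y) = -41/10 (N(d, y) = -4 + 1/(-10) = -4 - 1/10 = -41/10)
B(k, c) = k*sqrt(17) (B(k, c) = sqrt(12 + 5)*k = sqrt(17)*k = k*sqrt(17))
1/(((B(144 - N(7, 6), -152) + 97276) - 254343) - 176934) = 1/((((144 - 1*(-41/10))*sqrt(17) + 97276) - 254343) - 176934) = 1/((((144 + 41/10)*sqrt(17) + 97276) - 254343) - 176934) = 1/(((1481*sqrt(17)/10 + 97276) - 254343) - 176934) = 1/(((97276 + 1481*sqrt(17)/10) - 254343) - 176934) = 1/((-157067 + 1481*sqrt(17)/10) - 176934) = 1/(-334001 + 1481*sqrt(17)/10)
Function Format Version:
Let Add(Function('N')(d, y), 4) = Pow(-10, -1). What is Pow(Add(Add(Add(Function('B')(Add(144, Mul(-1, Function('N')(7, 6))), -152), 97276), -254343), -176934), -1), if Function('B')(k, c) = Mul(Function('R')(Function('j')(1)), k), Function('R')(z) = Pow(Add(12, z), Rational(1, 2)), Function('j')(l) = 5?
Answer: Add(Rational(-33400100, 11155629512963), Mul(Rational(-14810, 11155629512963), Pow(17, Rational(1, 2)))) ≈ -2.9995e-6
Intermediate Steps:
Function('N')(d, y) = Rational(-41, 10) (Function('N')(d, y) = Add(-4, Pow(-10, -1)) = Add(-4, Rational(-1, 10)) = Rational(-41, 10))
Function('B')(k, c) = Mul(k, Pow(17, Rational(1, 2))) (Function('B')(k, c) = Mul(Pow(Add(12, 5), Rational(1, 2)), k) = Mul(Pow(17, Rational(1, 2)), k) = Mul(k, Pow(17, Rational(1, 2))))
Pow(Add(Add(Add(Function('B')(Add(144, Mul(-1, Function('N')(7, 6))), -152), 97276), -254343), -176934), -1) = Pow(Add(Add(Add(Mul(Add(144, Mul(-1, Rational(-41, 10))), Pow(17, Rational(1, 2))), 97276), -254343), -176934), -1) = Pow(Add(Add(Add(Mul(Add(144, Rational(41, 10)), Pow(17, Rational(1, 2))), 97276), -254343), -176934), -1) = Pow(Add(Add(Add(Mul(Rational(1481, 10), Pow(17, Rational(1, 2))), 97276), -254343), -176934), -1) = Pow(Add(Add(Add(97276, Mul(Rational(1481, 10), Pow(17, Rational(1, 2)))), -254343), -176934), -1) = Pow(Add(Add(-157067, Mul(Rational(1481, 10), Pow(17, Rational(1, 2)))), -176934), -1) = Pow(Add(-334001, Mul(Rational(1481, 10), Pow(17, Rational(1, 2)))), -1)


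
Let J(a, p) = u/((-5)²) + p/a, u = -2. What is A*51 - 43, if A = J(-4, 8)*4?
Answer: -11683/25 ≈ -467.32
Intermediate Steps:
J(a, p) = -2/25 + p/a (J(a, p) = -2/((-5)²) + p/a = -2/25 + p/a)
A = -208/25 (A = (-2/25 + 8/(-4))*4 = (-2/25 + 8*(-¼))*4 = (-2/25 - 2)*4 = -52/25*4 = -208/25 ≈ -8.3200)
A*51 - 43 = -208/25*51 - 43 = -10608/25 - 43 = -11683/25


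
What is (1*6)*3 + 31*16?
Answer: 514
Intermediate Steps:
(1*6)*3 + 31*16 = 6*3 + 496 = 18 + 496 = 514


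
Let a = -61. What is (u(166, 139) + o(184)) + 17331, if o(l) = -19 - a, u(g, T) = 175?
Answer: 17548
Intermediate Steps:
o(l) = 42 (o(l) = -19 - 1*(-61) = -19 + 61 = 42)
(u(166, 139) + o(184)) + 17331 = (175 + 42) + 17331 = 217 + 17331 = 17548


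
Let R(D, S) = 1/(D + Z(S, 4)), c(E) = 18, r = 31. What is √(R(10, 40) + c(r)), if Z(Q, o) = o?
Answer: √3542/14 ≈ 4.2511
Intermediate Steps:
R(D, S) = 1/(4 + D) (R(D, S) = 1/(D + 4) = 1/(4 + D))
√(R(10, 40) + c(r)) = √(1/(4 + 10) + 18) = √(1/14 + 18) = √(253/14) = √3542/14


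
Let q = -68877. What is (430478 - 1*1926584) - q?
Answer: -1427229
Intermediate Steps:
(430478 - 1*1926584) - q = (430478 - 1*1926584) - 1*(-68877) = (430478 - 1926584) + 68877 = -1496106 + 68877 = -1427229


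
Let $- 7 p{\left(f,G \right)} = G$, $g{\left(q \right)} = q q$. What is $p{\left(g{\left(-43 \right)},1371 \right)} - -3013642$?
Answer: $\frac{21094123}{7} \approx 3.0134 \cdot 10^{6}$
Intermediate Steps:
$g{\left(q \right)} = q^{2}$
$p{\left(f,G \right)} = - \frac{G}{7}$
$p{\left(g{\left(-43 \right)},1371 \right)} - -3013642 = \left(- \frac{1}{7}\right) 1371 - -3013642 = - \frac{1371}{7} + 3013642 = \frac{21094123}{7}$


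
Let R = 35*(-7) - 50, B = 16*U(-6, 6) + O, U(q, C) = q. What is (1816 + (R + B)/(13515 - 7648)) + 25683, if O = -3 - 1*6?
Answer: 161336233/5867 ≈ 27499.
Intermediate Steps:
O = -9 (O = -3 - 6 = -9)
B = -105 (B = 16*(-6) - 9 = -96 - 9 = -105)
R = -295 (R = -245 - 50 = -295)
(1816 + (R + B)/(13515 - 7648)) + 25683 = (1816 + (-295 - 105)/(13515 - 7648)) + 25683 = (1816 - 400/5867) + 25683 = 10654072/5867 + 25683 = 161336233/5867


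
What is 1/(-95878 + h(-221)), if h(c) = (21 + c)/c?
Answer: -221/21188838 ≈ -1.0430e-5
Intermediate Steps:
h(c) = (21 + c)/c
1/(-95878 + h(-221)) = 1/(-95878 + (21 - 221)/(-221)) = 1/(-95878 - 1/221*(-200)) = 1/(-95878 + 200/221) = 1/(-21188838/221) = -221/21188838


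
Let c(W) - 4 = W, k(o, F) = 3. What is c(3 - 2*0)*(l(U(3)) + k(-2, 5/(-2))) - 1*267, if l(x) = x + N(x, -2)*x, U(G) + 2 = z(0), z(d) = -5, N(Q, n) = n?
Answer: -197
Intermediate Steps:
U(G) = -7 (U(G) = -2 - 5 = -7)
c(W) = 4 + W
l(x) = -x (l(x) = x - 2*x = -x)
c(3 - 2*0)*(l(U(3)) + k(-2, 5/(-2))) - 1*267 = (4 + (3 - 2*0))*(-1*(-7) + 3) - 1*267 = (4 + (3 + 0))*(7 + 3) - 267 = (4 + 3)*10 - 267 = 7*10 - 267 = 70 - 267 = -197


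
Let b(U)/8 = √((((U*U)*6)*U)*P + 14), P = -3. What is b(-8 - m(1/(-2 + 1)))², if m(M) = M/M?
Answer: 840704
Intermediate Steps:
m(M) = 1
b(U) = 8*√(14 - 18*U³) (b(U) = 8*√((((U*U)*6)*U)*(-3) + 14) = 8*√(((U²*6)*U)*(-3) + 14) = 8*√(((6*U²)*U)*(-3) + 14) = 8*√((6*U³)*(-3) + 14) = 8*√(-18*U³ + 14) = 8*√(14 - 18*U³))
b(-8 - m(1/(-2 + 1)))² = (8*√(14 - 18*(-8 - 1*1)³))² = (8*√(14 - 18*(-8 - 1)³))² = (8*√(14 - 18*(-9)³))² = (8*√(14 - 18*(-729)))² = (8*√(14 + 13122))² = (8*√13136)² = (8*(4*√821))² = (32*√821)² = 840704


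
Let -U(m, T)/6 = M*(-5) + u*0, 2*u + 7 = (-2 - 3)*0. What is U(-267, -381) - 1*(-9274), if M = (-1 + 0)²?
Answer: 9304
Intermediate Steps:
M = 1 (M = (-1)² = 1)
u = -7/2 (u = -7/2 + ((-2 - 3)*0)/2 = -7/2 + (-5*0)/2 = -7/2 + (½)*0 = -7/2 + 0 = -7/2 ≈ -3.5000)
U(m, T) = 30 (U(m, T) = -6*(1*(-5) - 7/2*0) = -6*(-5 + 0) = -6*(-5) = 30)
U(-267, -381) - 1*(-9274) = 30 - 1*(-9274) = 30 + 9274 = 9304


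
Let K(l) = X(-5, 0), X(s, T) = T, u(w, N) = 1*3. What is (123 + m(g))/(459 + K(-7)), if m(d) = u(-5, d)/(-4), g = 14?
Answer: 163/612 ≈ 0.26634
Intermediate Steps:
u(w, N) = 3
K(l) = 0
m(d) = -¾ (m(d) = 3/(-4) = 3*(-¼) = -¾)
(123 + m(g))/(459 + K(-7)) = (123 - ¾)/(459 + 0) = (489/4)/459 = (489/4)*(1/459) = 163/612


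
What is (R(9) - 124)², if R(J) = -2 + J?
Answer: 13689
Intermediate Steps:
(R(9) - 124)² = ((-2 + 9) - 124)² = (7 - 124)² = (-117)² = 13689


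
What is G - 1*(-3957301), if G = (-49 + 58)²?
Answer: 3957382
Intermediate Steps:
G = 81 (G = 9² = 81)
G - 1*(-3957301) = 81 - 1*(-3957301) = 81 + 3957301 = 3957382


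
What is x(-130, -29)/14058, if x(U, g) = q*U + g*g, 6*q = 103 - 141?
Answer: 4993/42174 ≈ 0.11839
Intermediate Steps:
q = -19/3 (q = (103 - 141)/6 = (⅙)*(-38) = -19/3 ≈ -6.3333)
x(U, g) = g² - 19*U/3 (x(U, g) = -19*U/3 + g*g = -19*U/3 + g² = g² - 19*U/3)
x(-130, -29)/14058 = ((-29)² - 19/3*(-130))/14058 = (841 + 2470/3)*(1/14058) = (4993/3)*(1/14058) = 4993/42174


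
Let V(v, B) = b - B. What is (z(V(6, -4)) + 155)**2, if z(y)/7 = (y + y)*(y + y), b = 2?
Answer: 1352569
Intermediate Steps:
V(v, B) = 2 - B
z(y) = 28*y**2 (z(y) = 7*((y + y)*(y + y)) = 7*((2*y)*(2*y)) = 7*(4*y**2) = 28*y**2)
(z(V(6, -4)) + 155)**2 = (28*(2 - 1*(-4))**2 + 155)**2 = (28*(2 + 4)**2 + 155)**2 = (28*6**2 + 155)**2 = (28*36 + 155)**2 = (1008 + 155)**2 = 1163**2 = 1352569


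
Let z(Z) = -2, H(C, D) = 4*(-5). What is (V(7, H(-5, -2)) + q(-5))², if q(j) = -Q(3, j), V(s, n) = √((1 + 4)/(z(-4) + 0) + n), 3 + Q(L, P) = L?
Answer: -45/2 ≈ -22.500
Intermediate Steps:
H(C, D) = -20
Q(L, P) = -3 + L
V(s, n) = √(-5/2 + n) (V(s, n) = √((1 + 4)/(-2 + 0) + n) = √(5/(-2) + n) = √(5*(-½) + n) = √(-5/2 + n))
q(j) = 0 (q(j) = -(-3 + 3) = -1*0 = 0)
(V(7, H(-5, -2)) + q(-5))² = (√(-10 + 4*(-20))/2 + 0)² = (√(-10 - 80)/2 + 0)² = (√(-90)/2 + 0)² = ((3*I*√10)/2 + 0)² = (3*I*√10/2 + 0)² = (3*I*√10/2)² = -45/2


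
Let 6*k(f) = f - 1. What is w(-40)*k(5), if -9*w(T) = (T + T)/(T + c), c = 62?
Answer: 80/297 ≈ 0.26936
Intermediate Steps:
k(f) = -1/6 + f/6 (k(f) = (f - 1)/6 = (-1 + f)/6 = -1/6 + f/6)
w(T) = -2*T/(9*(62 + T)) (w(T) = -(T + T)/(9*(T + 62)) = -2*T/(9*(62 + T)))
w(-40)*k(5) = (-2*(-40)/(558 + 9*(-40)))*(-1/6 + (1/6)*5) = (-2*(-40)/(558 - 360))*(-1/6 + 5/6) = -2*(-40)/198*(2/3) = -2*(-40)*1/198*(2/3) = (40/99)*(2/3) = 80/297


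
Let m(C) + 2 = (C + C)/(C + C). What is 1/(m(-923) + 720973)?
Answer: 1/720972 ≈ 1.3870e-6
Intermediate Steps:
m(C) = -1 (m(C) = -2 + (C + C)/(C + C) = -2 + (2*C)/((2*C)) = -2 + (2*C)*(1/(2*C)) = -2 + 1 = -1)
1/(m(-923) + 720973) = 1/(-1 + 720973) = 1/720972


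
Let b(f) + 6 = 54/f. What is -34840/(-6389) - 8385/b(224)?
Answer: 9337224/6389 ≈ 1461.5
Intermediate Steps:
b(f) = -6 + 54/f
-34840/(-6389) - 8385/b(224) = -34840/(-6389) - 8385/(-6 + 54/224) = -34840*(-1/6389) - 8385/(-6 + 54*(1/224)) = 34840/6389 - 8385/(-6 + 27/112) = 34840/6389 - 8385/(-645/112) = 34840/6389 - 8385*(-112/645) = 34840/6389 + 1456 = 9337224/6389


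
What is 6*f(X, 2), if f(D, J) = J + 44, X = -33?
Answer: 276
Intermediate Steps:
f(D, J) = 44 + J
6*f(X, 2) = 6*(44 + 2) = 6*46 = 276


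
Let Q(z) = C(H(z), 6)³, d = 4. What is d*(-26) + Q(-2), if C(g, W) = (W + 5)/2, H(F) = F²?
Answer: 499/8 ≈ 62.375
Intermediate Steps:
C(g, W) = 5/2 + W/2 (C(g, W) = (5 + W)/2 = 5/2 + W/2)
Q(z) = 1331/8 (Q(z) = (5/2 + (½)*6)³ = (5/2 + 3)³ = (11/2)³ = 1331/8)
d*(-26) + Q(-2) = 4*(-26) + 1331/8 = -104 + 1331/8 = 499/8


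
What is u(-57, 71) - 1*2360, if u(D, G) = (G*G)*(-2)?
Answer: -12442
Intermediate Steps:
u(D, G) = -2*G² (u(D, G) = G²*(-2) = -2*G²)
u(-57, 71) - 1*2360 = -2*71² - 1*2360 = -2*5041 - 2360 = -10082 - 2360 = -12442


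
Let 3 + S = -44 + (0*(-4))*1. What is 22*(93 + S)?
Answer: 1012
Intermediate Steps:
S = -47 (S = -3 + (-44 + (0*(-4))*1) = -3 + (-44 + 0*1) = -3 + (-44 + 0) = -3 - 44 = -47)
22*(93 + S) = 22*(93 - 47) = 22*46 = 1012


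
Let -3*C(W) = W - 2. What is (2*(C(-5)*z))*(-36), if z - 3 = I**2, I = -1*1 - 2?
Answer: -2016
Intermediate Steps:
I = -3 (I = -1 - 2 = -3)
C(W) = 2/3 - W/3 (C(W) = -(W - 2)/3 = -(-2 + W)/3 = 2/3 - W/3)
z = 12 (z = 3 + (-3)**2 = 3 + 9 = 12)
(2*(C(-5)*z))*(-36) = (2*((2/3 - 1/3*(-5))*12))*(-36) = (2*((2/3 + 5/3)*12))*(-36) = (2*((7/3)*12))*(-36) = (2*28)*(-36) = 56*(-36) = -2016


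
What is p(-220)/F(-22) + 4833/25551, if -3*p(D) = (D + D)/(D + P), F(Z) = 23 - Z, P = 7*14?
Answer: 759523/4675833 ≈ 0.16244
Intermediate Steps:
P = 98
p(D) = -2*D/(3*(98 + D)) (p(D) = -(D + D)/(3*(D + 98)) = -2*D/(3*(98 + D)))
p(-220)/F(-22) + 4833/25551 = (-2*(-220)/(294 + 3*(-220)))/(23 - 1*(-22)) + 4833/25551 = (-2*(-220)/(294 - 660))/(23 + 22) + 4833*(1/25551) = -2*(-220)/(-366)/45 + 537/2839 = -2*(-220)*(-1/366)*(1/45) + 537/2839 = -220/183*1/45 + 537/2839 = -44/1647 + 537/2839 = 759523/4675833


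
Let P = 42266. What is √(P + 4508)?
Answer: √46774 ≈ 216.27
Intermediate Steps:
√(P + 4508) = √(42266 + 4508) = √46774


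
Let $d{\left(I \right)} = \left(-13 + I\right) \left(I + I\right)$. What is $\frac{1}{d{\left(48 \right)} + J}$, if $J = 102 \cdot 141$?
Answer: $\frac{1}{17742} \approx 5.6363 \cdot 10^{-5}$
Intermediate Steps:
$d{\left(I \right)} = 2 I \left(-13 + I\right)$ ($d{\left(I \right)} = \left(-13 + I\right) 2 I = 2 I \left(-13 + I\right)$)
$J = 14382$
$\frac{1}{d{\left(48 \right)} + J} = \frac{1}{2 \cdot 48 \left(-13 + 48\right) + 14382} = \frac{1}{2 \cdot 48 \cdot 35 + 14382} = \frac{1}{3360 + 14382} = \frac{1}{17742}$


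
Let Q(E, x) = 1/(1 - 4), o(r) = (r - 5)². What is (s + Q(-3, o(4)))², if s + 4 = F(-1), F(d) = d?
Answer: 256/9 ≈ 28.444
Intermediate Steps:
o(r) = (-5 + r)²
Q(E, x) = -⅓ (Q(E, x) = 1/(-3) = -⅓)
s = -5 (s = -4 - 1 = -5)
(s + Q(-3, o(4)))² = (-5 - ⅓)² = (-16/3)² = 256/9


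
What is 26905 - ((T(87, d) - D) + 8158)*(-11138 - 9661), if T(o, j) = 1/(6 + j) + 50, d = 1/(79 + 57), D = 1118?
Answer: 120503641519/817 ≈ 1.4750e+8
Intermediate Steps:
d = 1/136 ≈ 0.0073529
T(o, j) = 50 + 1/(6 + j)
26905 - ((T(87, d) - D) + 8158)*(-11138 - 9661) = 26905 - (((301 + 50*(1/136))/(6 + 1/136) - 1*1118) + 8158)*(-11138 - 9661) = 26905 - (((301 + 25/68)/(817/136) - 1118) + 8158)*(-20799) = 26905 - (((136/817)*(20493/68) - 1118) + 8158)*(-20799) = 26905 - ((40986/817 - 1118) + 8158)*(-20799) = 26905 - (-872420/817 + 8158)*(-20799) = 26905 - 5792666*(-20799)/817 = 26905 - 1*(-120481660134/817) = 26905 + 120481660134/817 = 120503641519/817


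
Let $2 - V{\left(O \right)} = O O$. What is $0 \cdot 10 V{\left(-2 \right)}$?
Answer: $0$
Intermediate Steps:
$V{\left(O \right)} = 2 - O^{2}$ ($V{\left(O \right)} = 2 - O O = 2 - O^{2}$)
$0 \cdot 10 V{\left(-2 \right)} = 0 \cdot 10 \left(2 - \left(-2\right)^{2}\right) = 0 \left(2 - 4\right) = 0 \left(-2\right) = 0$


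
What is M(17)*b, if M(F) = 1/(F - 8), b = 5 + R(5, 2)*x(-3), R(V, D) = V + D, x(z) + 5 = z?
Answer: -17/3 ≈ -5.6667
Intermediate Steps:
x(z) = -5 + z
R(V, D) = D + V
b = -51 (b = 5 + (2 + 5)*(-5 - 3) = 5 + 7*(-8) = 5 - 56 = -51)
M(F) = 1/(-8 + F)
M(17)*b = -51/(-8 + 17) = -51/9 = (⅑)*(-51) = -17/3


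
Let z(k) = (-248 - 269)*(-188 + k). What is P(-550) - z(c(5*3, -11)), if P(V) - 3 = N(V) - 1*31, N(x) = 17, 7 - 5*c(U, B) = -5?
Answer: -479831/5 ≈ -95966.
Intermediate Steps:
c(U, B) = 12/5 (c(U, B) = 7/5 - 1/5*(-5) = 7/5 + 1 = 12/5)
z(k) = 97196 - 517*k (z(k) = -517*(-188 + k) = 97196 - 517*k)
P(V) = -11 (P(V) = 3 + (17 - 1*31) = 3 + (17 - 31) = 3 - 14 = -11)
P(-550) - z(c(5*3, -11)) = -11 - (97196 - 517*12/5) = -11 - (97196 - 6204/5) = -11 - 1*479776/5 = -11 - 479776/5 = -479831/5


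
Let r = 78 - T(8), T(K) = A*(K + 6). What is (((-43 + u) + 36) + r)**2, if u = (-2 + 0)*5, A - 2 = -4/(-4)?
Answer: 361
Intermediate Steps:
A = 3 (A = 2 - 4/(-4) = 2 - 4*(-1/4) = 2 + 1 = 3)
T(K) = 18 + 3*K (T(K) = 3*(K + 6) = 3*(6 + K) = 18 + 3*K)
u = -10 (u = -2*5 = -10)
r = 36 (r = 78 - (18 + 3*8) = 78 - (18 + 24) = 78 - 1*42 = 78 - 42 = 36)
(((-43 + u) + 36) + r)**2 = (((-43 - 10) + 36) + 36)**2 = ((-53 + 36) + 36)**2 = (-17 + 36)**2 = 19**2 = 361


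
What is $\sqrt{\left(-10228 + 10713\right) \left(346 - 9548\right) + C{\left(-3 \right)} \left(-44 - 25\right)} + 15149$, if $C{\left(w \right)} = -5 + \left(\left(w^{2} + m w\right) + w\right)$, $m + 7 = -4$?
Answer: $15149 + 2 i \sqrt{1116329} \approx 15149.0 + 2113.1 i$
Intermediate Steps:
$m = -11$ ($m = -7 - 4 = -11$)
$C{\left(w \right)} = -5 + w^{2} - 10 w$ ($C{\left(w \right)} = -5 + \left(\left(w^{2} - 11 w\right) + w\right) = -5 + \left(w^{2} - 10 w\right) = -5 + w^{2} - 10 w$)
$\sqrt{\left(-10228 + 10713\right) \left(346 - 9548\right) + C{\left(-3 \right)} \left(-44 - 25\right)} + 15149 = \sqrt{\left(-10228 + 10713\right) \left(346 - 9548\right) + \left(-5 + \left(-3\right)^{2} - -30\right) \left(-44 - 25\right)} + 15149 = \sqrt{485 \left(-9202\right) + \left(-5 + 9 + 30\right) \left(-69\right)} + 15149 = \sqrt{-4462970 + 34 \left(-69\right)} + 15149 = \sqrt{-4462970 - 2346} + 15149 = \sqrt{-4465316} + 15149 = 2 i \sqrt{1116329} + 15149 = 15149 + 2 i \sqrt{1116329}$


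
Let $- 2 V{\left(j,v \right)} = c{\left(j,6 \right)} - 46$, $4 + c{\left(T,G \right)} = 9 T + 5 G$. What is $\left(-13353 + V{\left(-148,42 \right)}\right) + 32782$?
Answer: $20105$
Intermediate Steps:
$c{\left(T,G \right)} = -4 + 5 G + 9 T$ ($c{\left(T,G \right)} = -4 + \left(9 T + 5 G\right) = -4 + \left(5 G + 9 T\right) = -4 + 5 G + 9 T$)
$V{\left(j,v \right)} = 10 - \frac{9 j}{2}$ ($V{\left(j,v \right)} = - \frac{\left(-4 + 5 \cdot 6 + 9 j\right) - 46}{2} = - \frac{\left(-4 + 30 + 9 j\right) - 46}{2} = - \frac{\left(26 + 9 j\right) - 46}{2} = - \frac{-20 + 9 j}{2} = 10 - \frac{9 j}{2}$)
$\left(-13353 + V{\left(-148,42 \right)}\right) + 32782 = \left(-13353 + \left(10 - -666\right)\right) + 32782 = \left(-13353 + \left(10 + 666\right)\right) + 32782 = \left(-13353 + 676\right) + 32782 = -12677 + 32782 = 20105$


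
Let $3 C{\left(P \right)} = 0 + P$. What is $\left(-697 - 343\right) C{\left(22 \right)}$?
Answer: $- \frac{22880}{3} \approx -7626.7$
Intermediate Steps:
$C{\left(P \right)} = \frac{P}{3}$ ($C{\left(P \right)} = \frac{0 + P}{3} = \frac{P}{3}$)
$\left(-697 - 343\right) C{\left(22 \right)} = \left(-697 - 343\right) \frac{1}{3} \cdot 22 = \left(-697 - 343\right) \frac{22}{3} = \left(-1040\right) \frac{22}{3} = - \frac{22880}{3}$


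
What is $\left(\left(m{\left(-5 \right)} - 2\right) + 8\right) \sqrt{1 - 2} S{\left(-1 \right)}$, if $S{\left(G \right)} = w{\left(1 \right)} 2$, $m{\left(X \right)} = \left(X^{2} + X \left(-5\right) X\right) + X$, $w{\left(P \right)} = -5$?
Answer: $990 i \approx 990.0 i$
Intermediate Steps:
$m{\left(X \right)} = X - 4 X^{2}$ ($m{\left(X \right)} = \left(X^{2} + - 5 X X\right) + X = \left(X^{2} - 5 X^{2}\right) + X = - 4 X^{2} + X = X - 4 X^{2}$)
$S{\left(G \right)} = -10$ ($S{\left(G \right)} = \left(-5\right) 2 = -10$)
$\left(\left(m{\left(-5 \right)} - 2\right) + 8\right) \sqrt{1 - 2} S{\left(-1 \right)} = \left(\left(- 5 \left(1 - -20\right) - 2\right) + 8\right) \sqrt{1 - 2} \left(-10\right) = \left(\left(- 5 \left(1 + 20\right) - 2\right) + 8\right) \sqrt{-1} \left(-10\right) = \left(\left(\left(-5\right) 21 - 2\right) + 8\right) i \left(-10\right) = \left(\left(-105 - 2\right) + 8\right) i \left(-10\right) = \left(-107 + 8\right) i \left(-10\right) = - 99 i \left(-10\right) = 990 i$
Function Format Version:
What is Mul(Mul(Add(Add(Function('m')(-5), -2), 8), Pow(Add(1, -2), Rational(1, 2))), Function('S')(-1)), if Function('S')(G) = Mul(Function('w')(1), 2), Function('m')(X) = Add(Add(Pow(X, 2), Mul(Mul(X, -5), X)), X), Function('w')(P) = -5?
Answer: Mul(990, I) ≈ Mul(990.00, I)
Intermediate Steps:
Function('m')(X) = Add(X, Mul(-4, Pow(X, 2))) (Function('m')(X) = Add(Add(Pow(X, 2), Mul(Mul(-5, X), X)), X) = Add(Add(Pow(X, 2), Mul(-5, Pow(X, 2))), X) = Add(Mul(-4, Pow(X, 2)), X) = Add(X, Mul(-4, Pow(X, 2))))
Function('S')(G) = -10 (Function('S')(G) = Mul(-5, 2) = -10)
Mul(Mul(Add(Add(Function('m')(-5), -2), 8), Pow(Add(1, -2), Rational(1, 2))), Function('S')(-1)) = Mul(Mul(Add(Add(Mul(-5, Add(1, Mul(-4, -5))), -2), 8), Pow(Add(1, -2), Rational(1, 2))), -10) = Mul(Mul(Add(Add(Mul(-5, Add(1, 20)), -2), 8), Pow(-1, Rational(1, 2))), -10) = Mul(Mul(Add(Add(Mul(-5, 21), -2), 8), I), -10) = Mul(Mul(Add(Add(-105, -2), 8), I), -10) = Mul(Mul(Add(-107, 8), I), -10) = Mul(Mul(-99, I), -10) = Mul(990, I)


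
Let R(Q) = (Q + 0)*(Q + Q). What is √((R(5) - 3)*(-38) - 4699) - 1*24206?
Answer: -24206 + I*√6485 ≈ -24206.0 + 80.53*I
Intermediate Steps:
R(Q) = 2*Q² (R(Q) = Q*(2*Q) = 2*Q²)
√((R(5) - 3)*(-38) - 4699) - 1*24206 = √((2*5² - 3)*(-38) - 4699) - 1*24206 = √((2*25 - 3)*(-38) - 4699) - 24206 = √((50 - 3)*(-38) - 4699) - 24206 = √(47*(-38) - 4699) - 24206 = √(-1786 - 4699) - 24206 = √(-6485) - 24206 = I*√6485 - 24206 = -24206 + I*√6485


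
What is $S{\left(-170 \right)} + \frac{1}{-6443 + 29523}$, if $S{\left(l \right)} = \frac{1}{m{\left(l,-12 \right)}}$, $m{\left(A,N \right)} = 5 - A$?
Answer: $\frac{4651}{807800} \approx 0.0057576$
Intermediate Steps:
$S{\left(l \right)} = \frac{1}{5 - l}$
$S{\left(-170 \right)} + \frac{1}{-6443 + 29523} = - \frac{1}{-5 - 170} + \frac{1}{-6443 + 29523} = - \frac{1}{-175} + \frac{1}{23080} = \left(-1\right) \left(- \frac{1}{175}\right) + \frac{1}{23080} = \frac{1}{175} + \frac{1}{23080} = \frac{4651}{807800}$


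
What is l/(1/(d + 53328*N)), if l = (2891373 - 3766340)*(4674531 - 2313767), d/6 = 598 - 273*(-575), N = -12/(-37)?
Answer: -73578695890807807896/37 ≈ -1.9886e+18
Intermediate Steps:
N = 12/37 (N = -12*(-1/37) = 12/37 ≈ 0.32432)
d = 945438 (d = 6*(598 - 273*(-575)) = 6*(598 + 156975) = 6*157573 = 945438)
l = -2065590594788 (l = -874967*2360764 = -2065590594788)
l/(1/(d + 53328*N)) = -2065590594788/(1/(945438 + 53328*(12/37))) = -2065590594788/(1/(945438 + 639936/37)) = -2065590594788/(1/(35621142/37)) = -2065590594788/37/35621142 = -2065590594788*35621142/37 = -73578695890807807896/37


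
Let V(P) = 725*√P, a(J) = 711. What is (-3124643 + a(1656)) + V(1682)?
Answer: -3123932 + 21025*√2 ≈ -3.0942e+6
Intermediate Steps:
(-3124643 + a(1656)) + V(1682) = (-3124643 + 711) + 725*√1682 = -3123932 + 725*(29*√2) = -3123932 + 21025*√2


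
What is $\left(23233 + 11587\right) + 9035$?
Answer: $43855$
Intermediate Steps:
$\left(23233 + 11587\right) + 9035 = 34820 + 9035 = 43855$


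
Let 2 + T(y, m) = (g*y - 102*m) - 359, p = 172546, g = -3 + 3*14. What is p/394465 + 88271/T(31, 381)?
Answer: -28260656371/14995192510 ≈ -1.8846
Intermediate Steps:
g = 39 (g = -3 + 42 = 39)
T(y, m) = -361 - 102*m + 39*y (T(y, m) = -2 + ((39*y - 102*m) - 359) = -2 + ((-102*m + 39*y) - 359) = -2 + (-359 - 102*m + 39*y) = -361 - 102*m + 39*y)
p/394465 + 88271/T(31, 381) = 172546/394465 + 88271/(-361 - 102*381 + 39*31) = 172546*(1/394465) + 88271/(-361 - 38862 + 1209) = 172546/394465 + 88271/(-38014) = 172546/394465 + 88271*(-1/38014) = 172546/394465 - 88271/38014 = -28260656371/14995192510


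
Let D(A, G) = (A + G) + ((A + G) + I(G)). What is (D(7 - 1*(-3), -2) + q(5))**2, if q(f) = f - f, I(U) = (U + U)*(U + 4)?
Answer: 64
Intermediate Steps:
I(U) = 2*U*(4 + U) (I(U) = (2*U)*(4 + U) = 2*U*(4 + U))
q(f) = 0
D(A, G) = 2*A + 2*G + 2*G*(4 + G) (D(A, G) = (A + G) + ((A + G) + 2*G*(4 + G)) = (A + G) + (A + G + 2*G*(4 + G)) = 2*A + 2*G + 2*G*(4 + G))
(D(7 - 1*(-3), -2) + q(5))**2 = ((2*(7 - 1*(-3)) + 2*(-2) + 2*(-2)*(4 - 2)) + 0)**2 = ((2*(7 + 3) - 4 + 2*(-2)*2) + 0)**2 = ((2*10 - 4 - 8) + 0)**2 = ((20 - 4 - 8) + 0)**2 = (8 + 0)**2 = 8**2 = 64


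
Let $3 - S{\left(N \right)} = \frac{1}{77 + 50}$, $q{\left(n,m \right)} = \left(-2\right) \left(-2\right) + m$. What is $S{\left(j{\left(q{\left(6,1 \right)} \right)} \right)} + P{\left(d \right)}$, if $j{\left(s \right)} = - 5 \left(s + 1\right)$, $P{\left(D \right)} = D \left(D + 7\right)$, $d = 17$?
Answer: $\frac{52196}{127} \approx 410.99$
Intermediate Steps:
$q{\left(n,m \right)} = 4 + m$
$P{\left(D \right)} = D \left(7 + D\right)$
$j{\left(s \right)} = -5 - 5 s$ ($j{\left(s \right)} = - 5 \left(1 + s\right) = -5 - 5 s$)
$S{\left(N \right)} = \frac{380}{127}$ ($S{\left(N \right)} = 3 - \frac{1}{77 + 50} = 3 - \frac{1}{127} = \frac{380}{127}$)
$S{\left(j{\left(q{\left(6,1 \right)} \right)} \right)} + P{\left(d \right)} = \frac{380}{127} + 17 \left(7 + 17\right) = \frac{380}{127} + 17 \cdot 24 = \frac{380}{127} + 408 = \frac{52196}{127}$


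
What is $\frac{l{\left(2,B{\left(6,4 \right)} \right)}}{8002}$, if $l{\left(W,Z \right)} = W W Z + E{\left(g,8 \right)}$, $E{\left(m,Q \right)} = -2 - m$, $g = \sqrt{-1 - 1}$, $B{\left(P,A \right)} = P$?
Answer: $\frac{11}{4001} - \frac{i \sqrt{2}}{8002} \approx 0.0027493 - 0.00017673 i$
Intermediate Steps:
$g = i \sqrt{2}$ ($g = \sqrt{-2} = i \sqrt{2} \approx 1.4142 i$)
$l{\left(W,Z \right)} = -2 + Z W^{2} - i \sqrt{2}$ ($l{\left(W,Z \right)} = W W Z - \left(2 + i \sqrt{2}\right) = W^{2} Z - \left(2 + i \sqrt{2}\right) = Z W^{2} - \left(2 + i \sqrt{2}\right) = -2 + Z W^{2} - i \sqrt{2}$)
$\frac{l{\left(2,B{\left(6,4 \right)} \right)}}{8002} = \frac{-2 + 6 \cdot 2^{2} - i \sqrt{2}}{8002} = \left(-2 + 6 \cdot 4 - i \sqrt{2}\right) \frac{1}{8002} = \left(-2 + 24 - i \sqrt{2}\right) \frac{1}{8002} = \left(22 - i \sqrt{2}\right) \frac{1}{8002} = \frac{11}{4001} - \frac{i \sqrt{2}}{8002}$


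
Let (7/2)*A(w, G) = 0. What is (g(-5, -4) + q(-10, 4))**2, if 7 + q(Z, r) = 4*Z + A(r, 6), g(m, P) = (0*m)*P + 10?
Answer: 1369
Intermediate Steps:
A(w, G) = 0 (A(w, G) = (2/7)*0 = 0)
g(m, P) = 10 (g(m, P) = 0*P + 10 = 0 + 10 = 10)
q(Z, r) = -7 + 4*Z (q(Z, r) = -7 + (4*Z + 0) = -7 + 4*Z)
(g(-5, -4) + q(-10, 4))**2 = (10 + (-7 + 4*(-10)))**2 = (10 + (-7 - 40))**2 = (10 - 47)**2 = (-37)**2 = 1369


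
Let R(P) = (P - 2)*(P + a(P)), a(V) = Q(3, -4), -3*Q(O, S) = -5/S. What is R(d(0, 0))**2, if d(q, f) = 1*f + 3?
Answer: 961/144 ≈ 6.6736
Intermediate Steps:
Q(O, S) = 5/(3*S) (Q(O, S) = -(-5)/(3*S) = 5/(3*S))
d(q, f) = 3 + f (d(q, f) = f + 3 = 3 + f)
a(V) = -5/12 (a(V) = (5/3)/(-4) = (5/3)*(-1/4) = -5/12)
R(P) = (-2 + P)*(-5/12 + P) (R(P) = (P - 2)*(P - 5/12) = (-2 + P)*(-5/12 + P))
R(d(0, 0))**2 = (5/6 + (3 + 0)**2 - 29*(3 + 0)/12)**2 = (5/6 + 3**2 - 29/12*3)**2 = (5/6 + 9 - 29/4)**2 = (31/12)**2 = 961/144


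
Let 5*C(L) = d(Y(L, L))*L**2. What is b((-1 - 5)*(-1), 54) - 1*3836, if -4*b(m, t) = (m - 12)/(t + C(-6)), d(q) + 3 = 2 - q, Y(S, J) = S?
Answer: -230159/60 ≈ -3836.0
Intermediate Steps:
d(q) = -1 - q (d(q) = -3 + (2 - q) = -1 - q)
C(L) = L**2*(-1 - L)/5 (C(L) = ((-1 - L)*L**2)/5 = (L**2*(-1 - L))/5 = L**2*(-1 - L)/5)
b(m, t) = -(-12 + m)/(4*(36 + t)) (b(m, t) = -(m - 12)/(4*(t + (1/5)*(-6)**2*(-1 - 1*(-6)))) = -(-12 + m)/(4*(t + (1/5)*36*(-1 + 6))) = -(-12 + m)/(4*(t + (1/5)*36*5)) = -(-12 + m)/(4*(t + 36)) = -(-12 + m)/(4*(36 + t)))
b((-1 - 5)*(-1), 54) - 1*3836 = (12 - (-1 - 5)*(-1))/(4*(36 + 54)) - 1*3836 = (1/4)*(12 - (-6)*(-1))/90 - 3836 = (1/4)*(1/90)*(12 - 1*6) - 3836 = (1/4)*(1/90)*(12 - 6) - 3836 = (1/4)*(1/90)*6 - 3836 = 1/60 - 3836 = -230159/60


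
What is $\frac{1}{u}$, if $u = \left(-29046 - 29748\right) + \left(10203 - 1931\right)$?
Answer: $- \frac{1}{50522} \approx -1.9793 \cdot 10^{-5}$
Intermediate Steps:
$u = -50522$ ($u = -58794 + \left(10203 - 1931\right) = -58794 + 8272 = -50522$)
$\frac{1}{u} = \frac{1}{-50522} = - \frac{1}{50522}$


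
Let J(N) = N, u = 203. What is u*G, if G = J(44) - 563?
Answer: -105357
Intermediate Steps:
G = -519 (G = 44 - 563 = -519)
u*G = 203*(-519) = -105357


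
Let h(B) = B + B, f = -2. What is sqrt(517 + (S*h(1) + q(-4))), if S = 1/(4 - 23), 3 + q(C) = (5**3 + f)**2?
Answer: sqrt(5647085)/19 ≈ 125.07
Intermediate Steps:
h(B) = 2*B
q(C) = 15126 (q(C) = -3 + (5**3 - 2)**2 = -3 + (125 - 2)**2 = -3 + 123**2 = -3 + 15129 = 15126)
S = -1/19 (S = 1/(-19) = -1/19 ≈ -0.052632)
sqrt(517 + (S*h(1) + q(-4))) = sqrt(517 + (-2/19 + 15126)) = sqrt(517 + 287392/19) = sqrt(297215/19) = sqrt(5647085)/19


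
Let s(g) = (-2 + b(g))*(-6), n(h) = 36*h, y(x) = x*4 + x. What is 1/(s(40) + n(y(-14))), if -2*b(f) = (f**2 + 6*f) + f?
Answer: 1/3132 ≈ 0.00031928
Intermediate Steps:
b(f) = -7*f/2 - f**2/2 (b(f) = -((f**2 + 6*f) + f)/2 = -(f**2 + 7*f)/2 = -7*f/2 - f**2/2)
y(x) = 5*x (y(x) = 4*x + x = 5*x)
s(g) = 12 + 3*g*(7 + g) (s(g) = (-2 - g*(7 + g)/2)*(-6) = 12 + 3*g*(7 + g))
1/(s(40) + n(y(-14))) = 1/((12 + 3*40*(7 + 40)) + 36*(5*(-14))) = 1/((12 + 3*40*47) + 36*(-70)) = 1/((12 + 5640) - 2520) = 1/(5652 - 2520) = 1/3132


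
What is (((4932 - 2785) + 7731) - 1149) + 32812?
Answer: 41541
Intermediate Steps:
(((4932 - 2785) + 7731) - 1149) + 32812 = ((2147 + 7731) - 1149) + 32812 = (9878 - 1149) + 32812 = 8729 + 32812 = 41541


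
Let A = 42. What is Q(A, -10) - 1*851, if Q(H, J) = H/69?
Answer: -19559/23 ≈ -850.39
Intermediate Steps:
Q(H, J) = H/69 (Q(H, J) = H*(1/69) = H/69)
Q(A, -10) - 1*851 = (1/69)*42 - 1*851 = 14/23 - 851 = -19559/23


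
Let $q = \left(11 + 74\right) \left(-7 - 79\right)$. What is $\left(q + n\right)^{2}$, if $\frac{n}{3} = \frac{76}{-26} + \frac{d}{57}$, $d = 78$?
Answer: $\frac{3264244385284}{61009} \approx 5.3504 \cdot 10^{7}$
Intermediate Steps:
$n = - \frac{1152}{247}$ ($n = 3 \left(\frac{76}{-26} + \frac{78}{57}\right) = 3 \left(76 \left(- \frac{1}{26}\right) + 78 \cdot \frac{1}{57}\right) = 3 \left(- \frac{38}{13} + \frac{26}{19}\right) = 3 \left(- \frac{384}{247}\right) = - \frac{1152}{247} \approx -4.664$)
$q = -7310$ ($q = 85 \left(-86\right) = -7310$)
$\left(q + n\right)^{2} = \left(-7310 - \frac{1152}{247}\right)^{2} = \left(- \frac{1806722}{247}\right)^{2} = \frac{3264244385284}{61009}$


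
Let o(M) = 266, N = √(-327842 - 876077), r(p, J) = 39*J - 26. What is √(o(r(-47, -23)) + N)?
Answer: √(266 + I*√1203919) ≈ 26.41 + 20.773*I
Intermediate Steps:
r(p, J) = -26 + 39*J
N = I*√1203919 (N = √(-1203919) = I*√1203919 ≈ 1097.2*I)
√(o(r(-47, -23)) + N) = √(266 + I*√1203919)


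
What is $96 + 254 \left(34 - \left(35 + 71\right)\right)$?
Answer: $-18192$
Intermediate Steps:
$96 + 254 \left(34 - \left(35 + 71\right)\right) = 96 + 254 \left(34 - 106\right) = 96 + 254 \left(-72\right) = 96 - 18288 = -18192$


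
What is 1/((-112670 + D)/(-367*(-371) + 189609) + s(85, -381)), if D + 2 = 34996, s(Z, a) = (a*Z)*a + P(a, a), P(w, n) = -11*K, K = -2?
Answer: 162883/2009765573443 ≈ 8.1046e-8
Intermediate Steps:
P(w, n) = 22 (P(w, n) = -11*(-2) = 22)
s(Z, a) = 22 + Z*a² (s(Z, a) = (a*Z)*a + 22 = (Z*a)*a + 22 = Z*a² + 22 = 22 + Z*a²)
D = 34994 (D = -2 + 34996 = 34994)
1/((-112670 + D)/(-367*(-371) + 189609) + s(85, -381)) = 1/((-112670 + 34994)/(-367*(-371) + 189609) + (22 + 85*(-381)²)) = 1/(-77676/(136157 + 189609) + (22 + 85*145161)) = 1/(-77676/325766 + (22 + 12338685)) = 1/(-77676*1/325766 + 12338707) = 1/(-38838/162883 + 12338707) = 1/(2009765573443/162883) = 162883/2009765573443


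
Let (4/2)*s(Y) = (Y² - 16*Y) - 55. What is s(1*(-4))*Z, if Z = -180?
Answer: -2250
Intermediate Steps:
s(Y) = -55/2 + Y²/2 - 8*Y (s(Y) = ((Y² - 16*Y) - 55)/2 = (-55 + Y² - 16*Y)/2 = -55/2 + Y²/2 - 8*Y)
s(1*(-4))*Z = (-55/2 + (1*(-4))²/2 - 8*(-4))*(-180) = (-55/2 + (½)*(-4)² - 8*(-4))*(-180) = (-55/2 + (½)*16 + 32)*(-180) = (-55/2 + 8 + 32)*(-180) = (25/2)*(-180) = -2250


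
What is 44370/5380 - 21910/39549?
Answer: 163691333/21277362 ≈ 7.6932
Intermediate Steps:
44370/5380 - 21910/39549 = 44370*(1/5380) - 21910*1/39549 = 4437/538 - 21910/39549 = 163691333/21277362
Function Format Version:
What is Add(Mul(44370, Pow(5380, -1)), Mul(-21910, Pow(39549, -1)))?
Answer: Rational(163691333, 21277362) ≈ 7.6932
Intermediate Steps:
Add(Mul(44370, Pow(5380, -1)), Mul(-21910, Pow(39549, -1))) = Add(Mul(44370, Rational(1, 5380)), Mul(-21910, Rational(1, 39549))) = Add(Rational(4437, 538), Rational(-21910, 39549)) = Rational(163691333, 21277362)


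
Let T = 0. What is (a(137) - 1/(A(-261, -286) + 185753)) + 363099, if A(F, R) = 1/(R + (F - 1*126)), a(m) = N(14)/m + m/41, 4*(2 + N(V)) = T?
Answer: 254967222620841119/702191100856 ≈ 3.6310e+5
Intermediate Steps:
N(V) = -2 (N(V) = -2 + (¼)*0 = -2 + 0 = -2)
a(m) = -2/m + m/41
A(F, R) = 1/(-126 + F + R) (A(F, R) = 1/(R + (F - 126)) = 1/(R + (-126 + F)) = 1/(-126 + F + R))
(a(137) - 1/(A(-261, -286) + 185753)) + 363099 = ((-2/137 + (1/41)*137) - 1/(1/(-126 - 261 - 286) + 185753)) + 363099 = ((-2*1/137 + 137/41) - 1/(1/(-673) + 185753)) + 363099 = ((-2/137 + 137/41) - 1/(-1/673 + 185753)) + 363099 = (18687/5617 - 1/125011768/673) + 363099 = (18687/5617 - 1*673/125011768) + 363099 = (18687/5617 - 673/125011768) + 363099 = 2336091128375/702191100856 + 363099 = 254967222620841119/702191100856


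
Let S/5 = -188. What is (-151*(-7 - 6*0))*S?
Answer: -993580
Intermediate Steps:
S = -940 (S = 5*(-188) = -940)
(-151*(-7 - 6*0))*S = -151*(-7 - 6*0)*(-940) = -151*(-7 + 0)*(-940) = -151*(-7)*(-940) = 1057*(-940) = -993580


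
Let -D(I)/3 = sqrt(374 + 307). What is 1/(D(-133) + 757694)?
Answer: 757694/574100191507 + 3*sqrt(681)/574100191507 ≈ 1.3199e-6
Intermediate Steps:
D(I) = -3*sqrt(681) (D(I) = -3*sqrt(374 + 307) = -3*sqrt(681))
1/(D(-133) + 757694) = 1/(-3*sqrt(681) + 757694) = 1/(757694 - 3*sqrt(681))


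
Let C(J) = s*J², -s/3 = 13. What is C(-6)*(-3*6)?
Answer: 25272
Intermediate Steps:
s = -39 (s = -3*13 = -39)
C(J) = -39*J²
C(-6)*(-3*6) = (-39*(-6)²)*(-3*6) = -39*36*(-18) = -1404*(-18) = 25272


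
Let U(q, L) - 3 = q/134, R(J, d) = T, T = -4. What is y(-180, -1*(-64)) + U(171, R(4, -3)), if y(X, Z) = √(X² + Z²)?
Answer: 573/134 + 4*√2281 ≈ 195.32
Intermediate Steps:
R(J, d) = -4
U(q, L) = 3 + q/134
y(-180, -1*(-64)) + U(171, R(4, -3)) = √((-180)² + (-1*(-64))²) + (3 + (1/134)*171) = √(32400 + 64²) + (3 + 171/134) = √(32400 + 4096) + 573/134 = √36496 + 573/134 = 4*√2281 + 573/134 = 573/134 + 4*√2281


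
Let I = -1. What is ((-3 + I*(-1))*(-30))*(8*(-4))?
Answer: -1920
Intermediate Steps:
((-3 + I*(-1))*(-30))*(8*(-4)) = ((-3 - 1*(-1))*(-30))*(8*(-4)) = ((-3 + 1)*(-30))*(-32) = -2*(-30)*(-32) = 60*(-32) = -1920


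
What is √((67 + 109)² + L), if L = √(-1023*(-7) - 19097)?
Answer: 2*√(7744 + I*√746) ≈ 176.0 + 0.31037*I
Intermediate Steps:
L = 4*I*√746 (L = √(7161 - 19097) = √(-11936) = 4*I*√746 ≈ 109.25*I)
√((67 + 109)² + L) = √((67 + 109)² + 4*I*√746) = √(176² + 4*I*√746) = √(30976 + 4*I*√746)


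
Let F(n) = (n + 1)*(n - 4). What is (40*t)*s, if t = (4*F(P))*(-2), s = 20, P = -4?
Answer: -153600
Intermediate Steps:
F(n) = (1 + n)*(-4 + n)
t = -192 (t = (4*(-4 + (-4)**2 - 3*(-4)))*(-2) = (4*(-4 + 16 + 12))*(-2) = (4*24)*(-2) = 96*(-2) = -192)
(40*t)*s = (40*(-192))*20 = -7680*20 = -153600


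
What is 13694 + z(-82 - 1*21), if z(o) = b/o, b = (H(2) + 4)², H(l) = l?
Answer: 1410446/103 ≈ 13694.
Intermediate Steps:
b = 36 (b = (2 + 4)² = 6² = 36)
z(o) = 36/o
13694 + z(-82 - 1*21) = 13694 + 36/(-82 - 1*21) = 13694 + 36/(-82 - 21) = 13694 + 36/(-103) = 13694 + 36*(-1/103) = 13694 - 36/103 = 1410446/103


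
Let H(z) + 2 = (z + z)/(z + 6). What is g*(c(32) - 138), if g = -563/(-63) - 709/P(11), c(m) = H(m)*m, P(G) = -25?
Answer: -7871428/1425 ≈ -5523.8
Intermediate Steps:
H(z) = -2 + 2*z/(6 + z) (H(z) = -2 + (z + z)/(z + 6) = -2 + (2*z)/(6 + z) = -2 + 2*z/(6 + z))
c(m) = -12*m/(6 + m) (c(m) = (-12/(6 + m))*m = -12*m/(6 + m))
g = 58742/1575 (g = -563/(-63) - 709/(-25) = -563*(-1/63) - 709*(-1/25) = 563/63 + 709/25 = 58742/1575 ≈ 37.297)
g*(c(32) - 138) = 58742*(-12*32/(6 + 32) - 138)/1575 = 58742*(-12*32/38 - 138)/1575 = 58742*(-12*32*1/38 - 138)/1575 = 58742*(-192/19 - 138)/1575 = (58742/1575)*(-2814/19) = -7871428/1425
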